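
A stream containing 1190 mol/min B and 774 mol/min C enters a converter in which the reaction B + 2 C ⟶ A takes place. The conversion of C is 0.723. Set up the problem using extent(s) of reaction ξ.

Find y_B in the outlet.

C reacted = 0.723 × 774 = 559.6 mol/min; ν_C = −2, so ξ = 559.6/2 = 279.8 mol/min.
Outlet amounts (n = n₀ + ν ξ):
  B: 1190 − 1(279.8) = 910.2
  C: 774 − 2(279.8) = 214.4
  A: 0 + 1(279.8) = 279.8
Total out = 1404 mol/min; y_B = 910.2 / 1404 = 0.6481.

0.648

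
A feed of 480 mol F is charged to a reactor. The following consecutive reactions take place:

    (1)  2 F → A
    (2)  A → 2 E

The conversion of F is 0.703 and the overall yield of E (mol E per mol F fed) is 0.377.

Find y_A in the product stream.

Conversion of F: F consumed = 2ξ₁ = 0.703 × 480 → ξ₁ = 168.7 mol.
Yield of E: 2ξ₂ / 480 = 0.377 → ξ₂ = 90.48 mol.
Outlet amounts (n = n₀ + Σ ν·ξ):
  F: 480 − 2(168.7) = 142.6
  A: 0 + 1(168.7) − 1(90.48) = 78.24
  E: 0 + 2(90.48) = 181
Total out = 401.8 mol; y_A = 78.24 / 401.8 = 0.1947.

0.195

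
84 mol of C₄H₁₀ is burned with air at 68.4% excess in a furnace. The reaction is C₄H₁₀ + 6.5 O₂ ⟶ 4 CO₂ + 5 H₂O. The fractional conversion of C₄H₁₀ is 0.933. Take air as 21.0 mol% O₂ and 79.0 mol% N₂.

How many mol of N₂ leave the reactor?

3460 mol

Stoichiometric O₂ = 6.5 × 84 = 546 mol; O₂ fed = 546 × 1.684 = 919.5 mol.
N₂ fed = 919.5 × 79/21 = 3459 mol.
Fuel reacted = 0.933 × 84 → ξ = 78.37 mol.
Outlet (n = n₀ + ν ξ):
  C₄H₁₀: 84 − 1(78.37) = 5.628
  O₂: 919.5 − 6.5(78.37) = 410
  N₂: 3459 (inert)
  CO₂: 0 + 4(78.37) = 313.5
  H₂O: 0 + 5(78.37) = 391.9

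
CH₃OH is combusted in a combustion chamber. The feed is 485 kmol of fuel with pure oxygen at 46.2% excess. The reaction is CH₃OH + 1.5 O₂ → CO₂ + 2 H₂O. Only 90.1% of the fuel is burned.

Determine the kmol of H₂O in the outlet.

Stoichiometric O₂ = 1.5 × 485 = 727.5 kmol; O₂ fed = 727.5 × 1.462 = 1064 kmol.
Fuel reacted = 0.901 × 485 → ξ = 437 kmol.
Outlet (n = n₀ + ν ξ):
  CH₃OH: 485 − 1(437) = 48.01
  O₂: 1064 − 1.5(437) = 408.1
  CO₂: 0 + 1(437) = 437
  H₂O: 0 + 2(437) = 874

874 kmol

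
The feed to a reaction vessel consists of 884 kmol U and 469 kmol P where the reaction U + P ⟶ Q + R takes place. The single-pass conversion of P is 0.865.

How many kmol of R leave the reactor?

P reacted = 0.865 × 469 = 405.7 kmol; ν_P = −1, so ξ = 405.7/1 = 405.7 kmol.
Outlet amounts (n = n₀ + ν ξ):
  U: 884 − 1(405.7) = 478.3
  P: 469 − 1(405.7) = 63.31
  Q: 0 + 1(405.7) = 405.7
  R: 0 + 1(405.7) = 405.7

406 kmol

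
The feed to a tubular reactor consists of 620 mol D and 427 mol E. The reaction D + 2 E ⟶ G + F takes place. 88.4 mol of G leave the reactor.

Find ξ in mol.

For G: n = n₀ + 1ξ → 88.4 = 0 + 1ξ, giving ξ = 88.4 mol.
Outlet amounts (n = n₀ + ν ξ):
  D: 620 − 1(88.4) = 531.6
  E: 427 − 2(88.4) = 250.2
  G: 0 + 1(88.4) = 88.4
  F: 0 + 1(88.4) = 88.4

ξ = 88.4 mol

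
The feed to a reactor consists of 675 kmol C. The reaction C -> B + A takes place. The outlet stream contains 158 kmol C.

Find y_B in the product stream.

0.434

For C: n = n₀ − 1ξ → 158 = 675 − 1ξ, giving ξ = 517 kmol.
Outlet amounts (n = n₀ + ν ξ):
  C: 675 − 1(517) = 158
  B: 0 + 1(517) = 517
  A: 0 + 1(517) = 517
Total out = 1192 kmol; y_B = 517 / 1192 = 0.4337.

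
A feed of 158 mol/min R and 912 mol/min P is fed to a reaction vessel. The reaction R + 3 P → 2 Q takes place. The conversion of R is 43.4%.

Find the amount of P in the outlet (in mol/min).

R reacted = 0.434 × 158 = 68.57 mol/min; ν_R = −1, so ξ = 68.57/1 = 68.57 mol/min.
Outlet amounts (n = n₀ + ν ξ):
  R: 158 − 1(68.57) = 89.43
  P: 912 − 3(68.57) = 706.3
  Q: 0 + 2(68.57) = 137.1

706 mol/min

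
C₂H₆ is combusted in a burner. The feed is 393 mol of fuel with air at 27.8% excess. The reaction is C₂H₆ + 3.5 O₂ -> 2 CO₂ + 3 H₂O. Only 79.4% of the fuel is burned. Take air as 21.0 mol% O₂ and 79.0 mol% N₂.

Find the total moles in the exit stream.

8920 mol

Stoichiometric O₂ = 3.5 × 393 = 1376 mol; O₂ fed = 1376 × 1.278 = 1758 mol.
N₂ fed = 1758 × 79/21 = 6613 mol.
Fuel reacted = 0.794 × 393 → ξ = 312 mol.
Outlet (n = n₀ + ν ξ):
  C₂H₆: 393 − 1(312) = 80.96
  O₂: 1758 − 3.5(312) = 665.7
  N₂: 6613 (inert)
  CO₂: 0 + 2(312) = 624.1
  H₂O: 0 + 3(312) = 936.1
Total out = 80.96 + 665.7 + 6613 + 624.1 + 936.1 = 8920 mol.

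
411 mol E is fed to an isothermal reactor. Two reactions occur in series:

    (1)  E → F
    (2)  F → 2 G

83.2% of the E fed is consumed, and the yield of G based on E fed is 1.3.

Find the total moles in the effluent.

678 mol

Conversion of E: E consumed = 1ξ₁ = 0.832 × 411 → ξ₁ = 342 mol.
Yield of G: 2ξ₂ / 411 = 1.3 → ξ₂ = 267.2 mol.
Outlet amounts (n = n₀ + Σ ν·ξ):
  E: 411 − 1(342) = 69.05
  F: 0 + 1(342) − 1(267.2) = 74.8
  G: 0 + 2(267.2) = 534.3
Total out = 69.05 + 74.8 + 534.3 = 678.2 mol.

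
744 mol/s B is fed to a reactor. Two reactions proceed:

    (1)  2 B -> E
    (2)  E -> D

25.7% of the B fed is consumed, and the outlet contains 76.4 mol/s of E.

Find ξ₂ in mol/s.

ξ₂ = 19.2 mol/s

Conversion of B: B consumed = 2ξ₁ = 0.257 × 744 → ξ₁ = 95.6 mol/s.
E balance: n_E = 0 + 1ξ₁ − 1ξ₂ = 76.4 → ξ₂ = (1·95.6 − 76.4)/1 = 19.2 mol/s.
Outlet amounts (n = n₀ + Σ ν·ξ):
  B: 744 − 2(95.6) = 552.8
  E: 0 + 1(95.6) − 1(19.2) = 76.4
  D: 0 + 1(19.2) = 19.2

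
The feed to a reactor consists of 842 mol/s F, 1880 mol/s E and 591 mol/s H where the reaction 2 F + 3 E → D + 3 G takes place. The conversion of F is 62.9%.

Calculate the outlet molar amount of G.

794 mol/s

F reacted = 0.629 × 842 = 529.6 mol/s; ν_F = −2, so ξ = 529.6/2 = 264.8 mol/s.
Outlet amounts (n = n₀ + ν ξ):
  F: 842 − 2(264.8) = 312.4
  E: 1880 − 3(264.8) = 1086
  D: 0 + 1(264.8) = 264.8
  G: 0 + 3(264.8) = 794.4
  H: 591 (inert)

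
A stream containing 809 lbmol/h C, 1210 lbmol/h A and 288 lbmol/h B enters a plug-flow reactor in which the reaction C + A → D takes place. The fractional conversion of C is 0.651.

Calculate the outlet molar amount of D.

C reacted = 0.651 × 809 = 526.7 lbmol/h; ν_C = −1, so ξ = 526.7/1 = 526.7 lbmol/h.
Outlet amounts (n = n₀ + ν ξ):
  C: 809 − 1(526.7) = 282.3
  A: 1210 − 1(526.7) = 683.3
  D: 0 + 1(526.7) = 526.7
  B: 288 (inert)

527 lbmol/h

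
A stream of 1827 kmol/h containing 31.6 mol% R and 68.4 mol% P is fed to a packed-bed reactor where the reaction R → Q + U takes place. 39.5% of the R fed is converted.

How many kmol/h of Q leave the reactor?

228 kmol/h

R reacted = 0.395 × 577.3 = 228 kmol/h; ν_R = −1, so ξ = 228/1 = 228 kmol/h.
Outlet amounts (n = n₀ + ν ξ):
  R: 577.3 − 1(228) = 349.3
  Q: 0 + 1(228) = 228
  U: 0 + 1(228) = 228
  P: 1250 (inert)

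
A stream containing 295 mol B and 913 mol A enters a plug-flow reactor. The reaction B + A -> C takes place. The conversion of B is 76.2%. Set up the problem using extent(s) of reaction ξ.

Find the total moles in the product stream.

B reacted = 0.762 × 295 = 224.8 mol; ν_B = −1, so ξ = 224.8/1 = 224.8 mol.
Outlet amounts (n = n₀ + ν ξ):
  B: 295 − 1(224.8) = 70.21
  A: 913 − 1(224.8) = 688.2
  C: 0 + 1(224.8) = 224.8
Total out = 70.21 + 688.2 + 224.8 = 983.2 mol.

983 mol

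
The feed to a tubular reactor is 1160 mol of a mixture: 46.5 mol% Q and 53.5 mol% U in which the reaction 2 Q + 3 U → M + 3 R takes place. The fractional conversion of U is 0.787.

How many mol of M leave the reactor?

163 mol

U reacted = 0.787 × 620.6 = 488.4 mol; ν_U = −3, so ξ = 488.4/3 = 162.8 mol.
Outlet amounts (n = n₀ + ν ξ):
  Q: 539.4 − 2(162.8) = 213.8
  U: 620.6 − 3(162.8) = 132.2
  M: 0 + 1(162.8) = 162.8
  R: 0 + 3(162.8) = 488.4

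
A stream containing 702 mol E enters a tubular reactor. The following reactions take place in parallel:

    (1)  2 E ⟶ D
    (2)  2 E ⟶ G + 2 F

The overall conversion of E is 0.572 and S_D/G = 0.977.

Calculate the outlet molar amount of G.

Conversion of E: E consumed = 0.572 × 702 = 401.5 mol = 2ξ₁ + 2ξ₂.
Selectivity: 1ξ₁ / (1ξ₂) = 0.977 → ξ₁ = 0.977 ξ₂.
Substitute: (2·0.977 + 2) ξ₂ = 401.5 → ξ₂ = 101.6 mol, ξ₁ = 99.22 mol.
Outlet amounts (n = n₀ + Σ ν·ξ):
  E: 702 − 2(99.22) − 2(101.6) = 300.5
  D: 0 + 1(99.22) = 99.22
  G: 0 + 1(101.6) = 101.6
  F: 0 + 2(101.6) = 203.1

102 mol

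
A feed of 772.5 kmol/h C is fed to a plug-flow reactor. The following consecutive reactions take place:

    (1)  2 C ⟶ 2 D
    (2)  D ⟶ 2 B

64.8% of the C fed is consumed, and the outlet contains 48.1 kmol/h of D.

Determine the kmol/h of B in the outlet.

905 kmol/h

Conversion of C: C consumed = 2ξ₁ = 0.648 × 772.5 → ξ₁ = 250.3 kmol/h.
D balance: n_D = 0 + 2ξ₁ − 1ξ₂ = 48.1 → ξ₂ = (2·250.3 − 48.1)/1 = 452.5 kmol/h.
Outlet amounts (n = n₀ + Σ ν·ξ):
  C: 772.5 − 2(250.3) = 271.9
  D: 0 + 2(250.3) − 1(452.5) = 48.1
  B: 0 + 2(452.5) = 905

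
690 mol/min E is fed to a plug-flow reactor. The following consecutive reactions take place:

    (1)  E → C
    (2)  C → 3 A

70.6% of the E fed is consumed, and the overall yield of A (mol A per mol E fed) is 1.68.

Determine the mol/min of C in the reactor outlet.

101 mol/min

Conversion of E: E consumed = 1ξ₁ = 0.706 × 690 → ξ₁ = 487.1 mol/min.
Yield of A: 3ξ₂ / 690 = 1.68 → ξ₂ = 386.4 mol/min.
Outlet amounts (n = n₀ + Σ ν·ξ):
  E: 690 − 1(487.1) = 202.9
  C: 0 + 1(487.1) − 1(386.4) = 100.7
  A: 0 + 3(386.4) = 1159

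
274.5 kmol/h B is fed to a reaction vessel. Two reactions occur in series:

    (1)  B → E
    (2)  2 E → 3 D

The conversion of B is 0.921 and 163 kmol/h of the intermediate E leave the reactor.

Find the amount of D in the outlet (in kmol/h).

135 kmol/h

Conversion of B: B consumed = 1ξ₁ = 0.921 × 274.5 → ξ₁ = 252.8 kmol/h.
E balance: n_E = 0 + 1ξ₁ − 2ξ₂ = 163 → ξ₂ = (1·252.8 − 163)/2 = 44.91 kmol/h.
Outlet amounts (n = n₀ + Σ ν·ξ):
  B: 274.5 − 1(252.8) = 21.69
  E: 0 + 1(252.8) − 2(44.91) = 163
  D: 0 + 3(44.91) = 134.7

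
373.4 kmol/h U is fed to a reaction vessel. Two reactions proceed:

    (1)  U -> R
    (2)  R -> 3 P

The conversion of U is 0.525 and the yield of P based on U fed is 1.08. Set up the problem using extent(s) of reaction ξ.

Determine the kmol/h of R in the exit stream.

61.6 kmol/h

Conversion of U: U consumed = 1ξ₁ = 0.525 × 373.4 → ξ₁ = 196 kmol/h.
Yield of P: 3ξ₂ / 373.4 = 1.08 → ξ₂ = 134.4 kmol/h.
Outlet amounts (n = n₀ + Σ ν·ξ):
  U: 373.4 − 1(196) = 177.4
  R: 0 + 1(196) − 1(134.4) = 61.61
  P: 0 + 3(134.4) = 403.3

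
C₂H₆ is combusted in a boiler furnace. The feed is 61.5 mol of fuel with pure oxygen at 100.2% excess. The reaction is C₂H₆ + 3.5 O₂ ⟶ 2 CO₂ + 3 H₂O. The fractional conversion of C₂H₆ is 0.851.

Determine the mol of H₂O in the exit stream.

Stoichiometric O₂ = 3.5 × 61.5 = 215.2 mol; O₂ fed = 215.2 × 2.002 = 430.9 mol.
Fuel reacted = 0.851 × 61.5 → ξ = 52.34 mol.
Outlet (n = n₀ + ν ξ):
  C₂H₆: 61.5 − 1(52.34) = 9.163
  O₂: 430.9 − 3.5(52.34) = 247.8
  CO₂: 0 + 2(52.34) = 104.7
  H₂O: 0 + 3(52.34) = 157

157 mol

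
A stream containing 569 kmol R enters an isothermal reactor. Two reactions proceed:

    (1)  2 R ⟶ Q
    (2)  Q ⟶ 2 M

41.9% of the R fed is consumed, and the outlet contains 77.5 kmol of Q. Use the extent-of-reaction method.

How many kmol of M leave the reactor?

83.4 kmol

Conversion of R: R consumed = 2ξ₁ = 0.419 × 569 → ξ₁ = 119.2 kmol.
Q balance: n_Q = 0 + 1ξ₁ − 1ξ₂ = 77.5 → ξ₂ = (1·119.2 − 77.5)/1 = 41.71 kmol.
Outlet amounts (n = n₀ + Σ ν·ξ):
  R: 569 − 2(119.2) = 330.6
  Q: 0 + 1(119.2) − 1(41.71) = 77.5
  M: 0 + 2(41.71) = 83.41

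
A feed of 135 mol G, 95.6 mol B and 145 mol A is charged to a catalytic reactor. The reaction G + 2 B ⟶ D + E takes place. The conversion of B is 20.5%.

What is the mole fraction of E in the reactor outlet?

0.0268

B reacted = 0.205 × 95.6 = 19.6 mol; ν_B = −2, so ξ = 19.6/2 = 9.799 mol.
Outlet amounts (n = n₀ + ν ξ):
  G: 135 − 1(9.799) = 125.2
  B: 95.6 − 2(9.799) = 76
  D: 0 + 1(9.799) = 9.799
  E: 0 + 1(9.799) = 9.799
  A: 145 (inert)
Total out = 365.8 mol; y_E = 9.799 / 365.8 = 0.02679.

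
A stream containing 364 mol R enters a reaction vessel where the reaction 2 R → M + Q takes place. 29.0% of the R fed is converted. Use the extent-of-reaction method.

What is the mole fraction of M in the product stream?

R reacted = 0.29 × 364 = 105.6 mol; ν_R = −2, so ξ = 105.6/2 = 52.78 mol.
Outlet amounts (n = n₀ + ν ξ):
  R: 364 − 2(52.78) = 258.4
  M: 0 + 1(52.78) = 52.78
  Q: 0 + 1(52.78) = 52.78
Total out = 364 mol; y_M = 52.78 / 364 = 0.145.

0.145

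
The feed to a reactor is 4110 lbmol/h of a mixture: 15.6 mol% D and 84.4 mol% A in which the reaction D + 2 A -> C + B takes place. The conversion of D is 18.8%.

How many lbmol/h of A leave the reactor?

3230 lbmol/h

D reacted = 0.188 × 641.2 = 120.5 lbmol/h; ν_D = −1, so ξ = 120.5/1 = 120.5 lbmol/h.
Outlet amounts (n = n₀ + ν ξ):
  D: 641.2 − 1(120.5) = 520.6
  A: 3469 − 2(120.5) = 3228
  C: 0 + 1(120.5) = 120.5
  B: 0 + 1(120.5) = 120.5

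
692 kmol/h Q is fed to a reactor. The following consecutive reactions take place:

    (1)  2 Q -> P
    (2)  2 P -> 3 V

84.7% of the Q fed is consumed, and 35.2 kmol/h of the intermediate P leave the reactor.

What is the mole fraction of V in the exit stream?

Conversion of Q: Q consumed = 2ξ₁ = 0.847 × 692 → ξ₁ = 293.1 kmol/h.
P balance: n_P = 0 + 1ξ₁ − 2ξ₂ = 35.2 → ξ₂ = (1·293.1 − 35.2)/2 = 128.9 kmol/h.
Outlet amounts (n = n₀ + Σ ν·ξ):
  Q: 692 − 2(293.1) = 105.9
  P: 0 + 1(293.1) − 2(128.9) = 35.2
  V: 0 + 3(128.9) = 386.8
Total out = 527.9 kmol/h; y_V = 386.8 / 527.9 = 0.7327.

0.733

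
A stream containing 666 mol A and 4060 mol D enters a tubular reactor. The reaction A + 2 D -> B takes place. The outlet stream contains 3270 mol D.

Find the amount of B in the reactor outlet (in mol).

For D: n = n₀ − 2ξ → 3270 = 4060 − 2ξ, giving ξ = 395 mol.
Outlet amounts (n = n₀ + ν ξ):
  A: 666 − 1(395) = 271
  D: 4060 − 2(395) = 3270
  B: 0 + 1(395) = 395

395 mol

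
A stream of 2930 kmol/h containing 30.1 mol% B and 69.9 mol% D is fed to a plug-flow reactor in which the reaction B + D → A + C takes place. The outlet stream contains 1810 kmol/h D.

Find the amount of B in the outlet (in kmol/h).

644 kmol/h

For D: n = n₀ − 1ξ → 1810 = 2048 − 1ξ, giving ξ = 238.1 kmol/h.
Outlet amounts (n = n₀ + ν ξ):
  B: 881.9 − 1(238.1) = 643.9
  D: 2048 − 1(238.1) = 1810
  A: 0 + 1(238.1) = 238.1
  C: 0 + 1(238.1) = 238.1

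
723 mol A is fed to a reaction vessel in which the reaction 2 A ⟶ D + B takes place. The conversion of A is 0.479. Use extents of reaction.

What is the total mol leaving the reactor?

A reacted = 0.479 × 723 = 346.3 mol; ν_A = −2, so ξ = 346.3/2 = 173.2 mol.
Outlet amounts (n = n₀ + ν ξ):
  A: 723 − 2(173.2) = 376.7
  D: 0 + 1(173.2) = 173.2
  B: 0 + 1(173.2) = 173.2
Total out = 376.7 + 173.2 + 173.2 = 723 mol.

723 mol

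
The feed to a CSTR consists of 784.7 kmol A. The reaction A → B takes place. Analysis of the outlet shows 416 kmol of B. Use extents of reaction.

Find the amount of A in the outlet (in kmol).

369 kmol

For B: n = n₀ + 1ξ → 416 = 0 + 1ξ, giving ξ = 416 kmol.
Outlet amounts (n = n₀ + ν ξ):
  A: 784.7 − 1(416) = 368.7
  B: 0 + 1(416) = 416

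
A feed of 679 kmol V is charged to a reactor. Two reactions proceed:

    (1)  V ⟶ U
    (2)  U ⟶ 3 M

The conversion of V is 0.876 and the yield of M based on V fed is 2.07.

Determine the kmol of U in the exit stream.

Conversion of V: V consumed = 1ξ₁ = 0.876 × 679 → ξ₁ = 594.8 kmol.
Yield of M: 3ξ₂ / 679 = 2.07 → ξ₂ = 468.5 kmol.
Outlet amounts (n = n₀ + Σ ν·ξ):
  V: 679 − 1(594.8) = 84.2
  U: 0 + 1(594.8) − 1(468.5) = 126.3
  M: 0 + 3(468.5) = 1406

126 kmol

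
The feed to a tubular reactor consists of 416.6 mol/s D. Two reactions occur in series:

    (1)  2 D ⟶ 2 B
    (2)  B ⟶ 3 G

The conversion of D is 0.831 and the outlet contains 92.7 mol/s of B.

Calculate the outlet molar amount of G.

760 mol/s

Conversion of D: D consumed = 2ξ₁ = 0.831 × 416.6 → ξ₁ = 173.1 mol/s.
B balance: n_B = 0 + 2ξ₁ − 1ξ₂ = 92.7 → ξ₂ = (2·173.1 − 92.7)/1 = 253.5 mol/s.
Outlet amounts (n = n₀ + Σ ν·ξ):
  D: 416.6 − 2(173.1) = 70.41
  B: 0 + 2(173.1) − 1(253.5) = 92.7
  G: 0 + 3(253.5) = 760.5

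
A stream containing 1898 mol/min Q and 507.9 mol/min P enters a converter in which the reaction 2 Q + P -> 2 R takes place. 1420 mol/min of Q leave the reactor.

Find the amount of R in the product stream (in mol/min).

For Q: n = n₀ − 2ξ → 1420 = 1898 − 2ξ, giving ξ = 239 mol/min.
Outlet amounts (n = n₀ + ν ξ):
  Q: 1898 − 2(239) = 1420
  P: 507.9 − 1(239) = 268.9
  R: 0 + 2(239) = 478

478 mol/min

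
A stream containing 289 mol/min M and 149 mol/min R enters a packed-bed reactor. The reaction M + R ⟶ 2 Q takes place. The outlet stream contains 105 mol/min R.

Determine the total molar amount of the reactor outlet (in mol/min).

For R: n = n₀ − 1ξ → 105 = 149 − 1ξ, giving ξ = 44 mol/min.
Outlet amounts (n = n₀ + ν ξ):
  M: 289 − 1(44) = 245
  R: 149 − 1(44) = 105
  Q: 0 + 2(44) = 88
Total out = 245 + 105 + 88 = 438 mol/min.

438 mol/min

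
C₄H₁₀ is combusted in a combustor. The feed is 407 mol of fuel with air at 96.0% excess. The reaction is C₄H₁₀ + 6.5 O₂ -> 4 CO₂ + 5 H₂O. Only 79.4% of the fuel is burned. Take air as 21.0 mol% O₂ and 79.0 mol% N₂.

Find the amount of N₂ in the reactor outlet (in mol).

Stoichiometric O₂ = 6.5 × 407 = 2646 mol; O₂ fed = 2646 × 1.960 = 5185 mol.
N₂ fed = 5185 × 79/21 = 19510 mol.
Fuel reacted = 0.794 × 407 → ξ = 323.2 mol.
Outlet (n = n₀ + ν ξ):
  C₄H₁₀: 407 − 1(323.2) = 83.84
  O₂: 5185 − 6.5(323.2) = 3085
  N₂: 19510 (inert)
  CO₂: 0 + 4(323.2) = 1293
  H₂O: 0 + 5(323.2) = 1616

19500 mol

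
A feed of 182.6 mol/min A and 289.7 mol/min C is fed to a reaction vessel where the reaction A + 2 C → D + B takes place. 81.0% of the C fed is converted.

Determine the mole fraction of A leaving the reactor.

0.184

C reacted = 0.81 × 289.7 = 234.7 mol/min; ν_C = −2, so ξ = 234.7/2 = 117.3 mol/min.
Outlet amounts (n = n₀ + ν ξ):
  A: 182.6 − 1(117.3) = 65.27
  C: 289.7 − 2(117.3) = 55.04
  D: 0 + 1(117.3) = 117.3
  B: 0 + 1(117.3) = 117.3
Total out = 355 mol/min; y_A = 65.27 / 355 = 0.1839.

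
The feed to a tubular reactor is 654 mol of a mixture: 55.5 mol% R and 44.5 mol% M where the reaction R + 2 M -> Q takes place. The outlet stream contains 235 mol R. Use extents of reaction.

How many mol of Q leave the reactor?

128 mol

For R: n = n₀ − 1ξ → 235 = 363 − 1ξ, giving ξ = 128 mol.
Outlet amounts (n = n₀ + ν ξ):
  R: 363 − 1(128) = 235
  M: 291 − 2(128) = 35.09
  Q: 0 + 1(128) = 128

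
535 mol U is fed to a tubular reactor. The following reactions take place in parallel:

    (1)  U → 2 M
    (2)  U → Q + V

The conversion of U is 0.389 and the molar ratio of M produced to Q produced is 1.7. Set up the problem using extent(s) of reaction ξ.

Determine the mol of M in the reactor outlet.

Conversion of U: U consumed = 0.389 × 535 = 208.1 mol = 1ξ₁ + 1ξ₂.
Selectivity: 2ξ₁ / (1ξ₂) = 1.7 → ξ₁ = 0.85 ξ₂.
Substitute: (1·0.85 + 1) ξ₂ = 208.1 → ξ₂ = 112.5 mol, ξ₁ = 95.62 mol.
Outlet amounts (n = n₀ + Σ ν·ξ):
  U: 535 − 1(95.62) − 1(112.5) = 326.9
  M: 0 + 2(95.62) = 191.2
  Q: 0 + 1(112.5) = 112.5
  V: 0 + 1(112.5) = 112.5

191 mol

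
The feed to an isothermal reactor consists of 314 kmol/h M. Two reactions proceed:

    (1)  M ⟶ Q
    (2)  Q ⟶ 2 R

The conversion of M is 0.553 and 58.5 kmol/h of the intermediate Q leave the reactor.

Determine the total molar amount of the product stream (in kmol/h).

429 kmol/h

Conversion of M: M consumed = 1ξ₁ = 0.553 × 314 → ξ₁ = 173.6 kmol/h.
Q balance: n_Q = 0 + 1ξ₁ − 1ξ₂ = 58.5 → ξ₂ = (1·173.6 − 58.5)/1 = 115.1 kmol/h.
Outlet amounts (n = n₀ + Σ ν·ξ):
  M: 314 − 1(173.6) = 140.4
  Q: 0 + 1(173.6) − 1(115.1) = 58.5
  R: 0 + 2(115.1) = 230.3
Total out = 140.4 + 58.5 + 230.3 = 429.1 kmol/h.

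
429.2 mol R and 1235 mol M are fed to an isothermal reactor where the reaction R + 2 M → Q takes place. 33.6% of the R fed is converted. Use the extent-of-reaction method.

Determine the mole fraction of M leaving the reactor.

R reacted = 0.336 × 429.2 = 144.2 mol; ν_R = −1, so ξ = 144.2/1 = 144.2 mol.
Outlet amounts (n = n₀ + ν ξ):
  R: 429.2 − 1(144.2) = 285
  M: 1235 − 2(144.2) = 946.6
  Q: 0 + 1(144.2) = 144.2
Total out = 1376 mol; y_M = 946.6 / 1376 = 0.688.

0.688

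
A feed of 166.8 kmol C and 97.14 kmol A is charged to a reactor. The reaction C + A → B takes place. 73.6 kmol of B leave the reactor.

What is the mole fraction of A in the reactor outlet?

0.124

For B: n = n₀ + 1ξ → 73.6 = 0 + 1ξ, giving ξ = 73.6 kmol.
Outlet amounts (n = n₀ + ν ξ):
  C: 166.8 − 1(73.6) = 93.2
  A: 97.14 − 1(73.6) = 23.54
  B: 0 + 1(73.6) = 73.6
Total out = 190.3 kmol; y_A = 23.54 / 190.3 = 0.1237.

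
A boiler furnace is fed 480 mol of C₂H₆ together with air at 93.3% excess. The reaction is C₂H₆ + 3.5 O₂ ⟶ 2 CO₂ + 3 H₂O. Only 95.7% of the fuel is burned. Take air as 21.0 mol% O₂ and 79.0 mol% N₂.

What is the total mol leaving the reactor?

16200 mol

Stoichiometric O₂ = 3.5 × 480 = 1680 mol; O₂ fed = 1680 × 1.933 = 3247 mol.
N₂ fed = 3247 × 79/21 = 12220 mol.
Fuel reacted = 0.957 × 480 → ξ = 459.4 mol.
Outlet (n = n₀ + ν ξ):
  C₂H₆: 480 − 1(459.4) = 20.64
  O₂: 3247 − 3.5(459.4) = 1640
  N₂: 12220 (inert)
  CO₂: 0 + 2(459.4) = 918.7
  H₂O: 0 + 3(459.4) = 1378
Total out = 20.64 + 1640 + 12220 + 918.7 + 1378 = 16170 mol.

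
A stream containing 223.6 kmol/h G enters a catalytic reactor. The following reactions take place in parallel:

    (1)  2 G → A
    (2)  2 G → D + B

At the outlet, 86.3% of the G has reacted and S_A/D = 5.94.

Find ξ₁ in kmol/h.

Conversion of G: G consumed = 0.863 × 223.6 = 193 kmol/h = 2ξ₁ + 2ξ₂.
Selectivity: 1ξ₁ / (1ξ₂) = 5.94 → ξ₁ = 5.94 ξ₂.
Substitute: (2·5.94 + 2) ξ₂ = 193 → ξ₂ = 13.9 kmol/h, ξ₁ = 82.58 kmol/h.
Outlet amounts (n = n₀ + Σ ν·ξ):
  G: 223.6 − 2(82.58) − 2(13.9) = 30.63
  A: 0 + 1(82.58) = 82.58
  D: 0 + 1(13.9) = 13.9
  B: 0 + 1(13.9) = 13.9

ξ₁ = 82.6 kmol/h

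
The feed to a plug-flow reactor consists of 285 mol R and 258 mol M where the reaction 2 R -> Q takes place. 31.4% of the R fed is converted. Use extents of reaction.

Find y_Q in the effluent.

R reacted = 0.314 × 285 = 89.49 mol; ν_R = −2, so ξ = 89.49/2 = 44.74 mol.
Outlet amounts (n = n₀ + ν ξ):
  R: 285 − 2(44.74) = 195.5
  Q: 0 + 1(44.74) = 44.74
  M: 258 (inert)
Total out = 498.3 mol; y_Q = 44.74 / 498.3 = 0.0898.

0.0898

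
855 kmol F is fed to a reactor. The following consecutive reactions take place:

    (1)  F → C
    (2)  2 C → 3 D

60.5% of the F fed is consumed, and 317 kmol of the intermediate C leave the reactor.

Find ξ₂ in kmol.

Conversion of F: F consumed = 1ξ₁ = 0.605 × 855 → ξ₁ = 517.3 kmol.
C balance: n_C = 0 + 1ξ₁ − 2ξ₂ = 317 → ξ₂ = (1·517.3 − 317)/2 = 100.1 kmol.
Outlet amounts (n = n₀ + Σ ν·ξ):
  F: 855 − 1(517.3) = 337.7
  C: 0 + 1(517.3) − 2(100.1) = 317
  D: 0 + 3(100.1) = 300.4

ξ₂ = 100 kmol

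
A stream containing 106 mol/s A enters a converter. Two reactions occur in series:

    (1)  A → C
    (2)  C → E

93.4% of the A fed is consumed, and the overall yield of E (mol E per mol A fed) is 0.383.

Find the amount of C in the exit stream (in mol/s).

58.4 mol/s

Conversion of A: A consumed = 1ξ₁ = 0.934 × 106 → ξ₁ = 99 mol/s.
Yield of E: 1ξ₂ / 106 = 0.383 → ξ₂ = 40.6 mol/s.
Outlet amounts (n = n₀ + Σ ν·ξ):
  A: 106 − 1(99) = 6.996
  C: 0 + 1(99) − 1(40.6) = 58.41
  E: 0 + 1(40.6) = 40.6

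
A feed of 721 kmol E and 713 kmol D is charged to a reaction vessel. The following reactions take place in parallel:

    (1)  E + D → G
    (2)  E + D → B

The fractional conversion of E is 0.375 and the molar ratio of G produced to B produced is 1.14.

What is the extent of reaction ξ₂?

ξ₂ = 126 kmol

Conversion of E: E consumed = 0.375 × 721 = 270.4 kmol = 1ξ₁ + 1ξ₂.
Selectivity: 1ξ₁ / (1ξ₂) = 1.14 → ξ₁ = 1.14 ξ₂.
Substitute: (1·1.14 + 1) ξ₂ = 270.4 → ξ₂ = 126.3 kmol, ξ₁ = 144 kmol.
Outlet amounts (n = n₀ + Σ ν·ξ):
  E: 721 − 1(144) − 1(126.3) = 450.6
  D: 713 − 1(144) − 1(126.3) = 442.6
  G: 0 + 1(144) = 144
  B: 0 + 1(126.3) = 126.3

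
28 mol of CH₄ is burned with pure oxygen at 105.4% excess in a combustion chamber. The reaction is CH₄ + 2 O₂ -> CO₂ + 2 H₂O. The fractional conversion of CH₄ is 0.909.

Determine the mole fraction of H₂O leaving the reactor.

0.356

Stoichiometric O₂ = 2 × 28 = 56 mol; O₂ fed = 56 × 2.054 = 115 mol.
Fuel reacted = 0.909 × 28 → ξ = 25.45 mol.
Outlet (n = n₀ + ν ξ):
  CH₄: 28 − 1(25.45) = 2.548
  O₂: 115 − 2(25.45) = 64.12
  CO₂: 0 + 1(25.45) = 25.45
  H₂O: 0 + 2(25.45) = 50.9
Total out = 143 mol; y_H₂O = 50.9 / 143 = 0.3559.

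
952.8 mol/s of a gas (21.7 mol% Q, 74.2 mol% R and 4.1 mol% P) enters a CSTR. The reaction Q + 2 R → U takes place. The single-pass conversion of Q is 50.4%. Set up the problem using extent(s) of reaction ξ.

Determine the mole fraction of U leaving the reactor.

Q reacted = 0.504 × 206.8 = 104.2 mol/s; ν_Q = −1, so ξ = 104.2/1 = 104.2 mol/s.
Outlet amounts (n = n₀ + ν ξ):
  Q: 206.8 − 1(104.2) = 102.6
  R: 707 − 2(104.2) = 498.6
  U: 0 + 1(104.2) = 104.2
  P: 39.06 (inert)
Total out = 744.4 mol/s; y_U = 104.2 / 744.4 = 0.14.

0.14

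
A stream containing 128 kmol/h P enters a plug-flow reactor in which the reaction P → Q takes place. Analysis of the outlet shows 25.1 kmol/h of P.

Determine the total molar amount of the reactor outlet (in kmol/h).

For P: n = n₀ − 1ξ → 25.1 = 128 − 1ξ, giving ξ = 102.9 kmol/h.
Outlet amounts (n = n₀ + ν ξ):
  P: 128 − 1(102.9) = 25.1
  Q: 0 + 1(102.9) = 102.9
Total out = 25.1 + 102.9 = 128 kmol/h.

128 kmol/h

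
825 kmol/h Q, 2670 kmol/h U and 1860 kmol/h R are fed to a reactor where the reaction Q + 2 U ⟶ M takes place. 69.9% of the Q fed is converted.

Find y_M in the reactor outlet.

0.137

Q reacted = 0.699 × 825 = 576.7 kmol/h; ν_Q = −1, so ξ = 576.7/1 = 576.7 kmol/h.
Outlet amounts (n = n₀ + ν ξ):
  Q: 825 − 1(576.7) = 248.3
  U: 2670 − 2(576.7) = 1517
  M: 0 + 1(576.7) = 576.7
  R: 1860 (inert)
Total out = 4202 kmol/h; y_M = 576.7 / 4202 = 0.1372.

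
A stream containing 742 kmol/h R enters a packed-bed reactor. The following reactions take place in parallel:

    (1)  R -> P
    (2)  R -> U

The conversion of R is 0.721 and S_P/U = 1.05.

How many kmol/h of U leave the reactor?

Conversion of R: R consumed = 0.721 × 742 = 535 kmol/h = 1ξ₁ + 1ξ₂.
Selectivity: 1ξ₁ / (1ξ₂) = 1.05 → ξ₁ = 1.05 ξ₂.
Substitute: (1·1.05 + 1) ξ₂ = 535 → ξ₂ = 261 kmol/h, ξ₁ = 274 kmol/h.
Outlet amounts (n = n₀ + Σ ν·ξ):
  R: 742 − 1(274) − 1(261) = 207
  P: 0 + 1(274) = 274
  U: 0 + 1(261) = 261

261 kmol/h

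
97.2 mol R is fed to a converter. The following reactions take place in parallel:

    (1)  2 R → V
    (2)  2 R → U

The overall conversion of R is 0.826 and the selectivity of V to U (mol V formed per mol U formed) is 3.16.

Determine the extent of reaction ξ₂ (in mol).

ξ₂ = 9.65 mol

Conversion of R: R consumed = 0.826 × 97.2 = 80.29 mol = 2ξ₁ + 2ξ₂.
Selectivity: 1ξ₁ / (1ξ₂) = 3.16 → ξ₁ = 3.16 ξ₂.
Substitute: (2·3.16 + 2) ξ₂ = 80.29 → ξ₂ = 9.65 mol, ξ₁ = 30.49 mol.
Outlet amounts (n = n₀ + Σ ν·ξ):
  R: 97.2 − 2(30.49) − 2(9.65) = 16.91
  V: 0 + 1(30.49) = 30.49
  U: 0 + 1(9.65) = 9.65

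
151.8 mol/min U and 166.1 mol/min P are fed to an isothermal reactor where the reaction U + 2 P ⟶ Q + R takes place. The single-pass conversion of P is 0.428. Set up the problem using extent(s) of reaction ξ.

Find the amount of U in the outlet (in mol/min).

116 mol/min

P reacted = 0.428 × 166.1 = 71.09 mol/min; ν_P = −2, so ξ = 71.09/2 = 35.55 mol/min.
Outlet amounts (n = n₀ + ν ξ):
  U: 151.8 − 1(35.55) = 116.3
  P: 166.1 − 2(35.55) = 95.01
  Q: 0 + 1(35.55) = 35.55
  R: 0 + 1(35.55) = 35.55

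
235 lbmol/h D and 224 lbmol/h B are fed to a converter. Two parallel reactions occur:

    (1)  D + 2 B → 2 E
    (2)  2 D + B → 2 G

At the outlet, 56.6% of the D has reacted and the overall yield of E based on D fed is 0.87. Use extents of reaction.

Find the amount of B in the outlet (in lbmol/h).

4.16 lbmol/h

Yield of E: 2ξ₁ / 235 = 0.87 → ξ₁ = 102.2 lbmol/h.
Conversion of D: 1ξ₁ + 2ξ₂ = 0.566 × 235 = 133 → ξ₂ = 15.39 lbmol/h.
Outlet amounts (n = n₀ + Σ ν·ξ):
  D: 235 − 1(102.2) − 2(15.39) = 102
  B: 224 − 2(102.2) − 1(15.39) = 4.158
  E: 0 + 2(102.2) = 204.4
  G: 0 + 2(15.39) = 30.78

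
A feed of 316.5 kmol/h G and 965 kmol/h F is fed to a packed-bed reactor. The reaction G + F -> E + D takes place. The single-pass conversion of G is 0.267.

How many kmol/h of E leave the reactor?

84.5 kmol/h

G reacted = 0.267 × 316.5 = 84.51 kmol/h; ν_G = −1, so ξ = 84.51/1 = 84.51 kmol/h.
Outlet amounts (n = n₀ + ν ξ):
  G: 316.5 − 1(84.51) = 232
  F: 965 − 1(84.51) = 880.5
  E: 0 + 1(84.51) = 84.51
  D: 0 + 1(84.51) = 84.51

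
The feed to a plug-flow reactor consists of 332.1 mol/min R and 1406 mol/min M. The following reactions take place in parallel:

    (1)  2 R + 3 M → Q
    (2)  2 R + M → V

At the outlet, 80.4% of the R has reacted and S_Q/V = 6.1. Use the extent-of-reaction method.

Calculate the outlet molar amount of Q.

Conversion of R: R consumed = 0.804 × 332.1 = 267 mol/min = 2ξ₁ + 2ξ₂.
Selectivity: 1ξ₁ / (1ξ₂) = 6.1 → ξ₁ = 6.1 ξ₂.
Substitute: (2·6.1 + 2) ξ₂ = 267 → ξ₂ = 18.8 mol/min, ξ₁ = 114.7 mol/min.
Outlet amounts (n = n₀ + Σ ν·ξ):
  R: 332.1 − 2(114.7) − 2(18.8) = 65.09
  M: 1406 − 3(114.7) − 1(18.8) = 1043
  Q: 0 + 1(114.7) = 114.7
  V: 0 + 1(18.8) = 18.8

115 mol/min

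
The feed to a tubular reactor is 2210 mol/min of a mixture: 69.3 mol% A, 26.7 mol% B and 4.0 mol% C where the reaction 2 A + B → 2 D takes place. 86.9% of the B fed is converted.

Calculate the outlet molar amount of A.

B reacted = 0.869 × 590.1 = 512.8 mol/min; ν_B = −1, so ξ = 512.8/1 = 512.8 mol/min.
Outlet amounts (n = n₀ + ν ξ):
  A: 1532 − 2(512.8) = 506
  B: 590.1 − 1(512.8) = 77.3
  D: 0 + 2(512.8) = 1026
  C: 88.4 (inert)

506 mol/min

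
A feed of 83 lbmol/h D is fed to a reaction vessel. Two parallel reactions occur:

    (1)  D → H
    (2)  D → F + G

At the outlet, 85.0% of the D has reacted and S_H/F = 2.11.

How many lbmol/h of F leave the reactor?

22.7 lbmol/h

Conversion of D: D consumed = 0.85 × 83 = 70.55 lbmol/h = 1ξ₁ + 1ξ₂.
Selectivity: 1ξ₁ / (1ξ₂) = 2.11 → ξ₁ = 2.11 ξ₂.
Substitute: (1·2.11 + 1) ξ₂ = 70.55 → ξ₂ = 22.68 lbmol/h, ξ₁ = 47.87 lbmol/h.
Outlet amounts (n = n₀ + Σ ν·ξ):
  D: 83 − 1(47.87) − 1(22.68) = 12.45
  H: 0 + 1(47.87) = 47.87
  F: 0 + 1(22.68) = 22.68
  G: 0 + 1(22.68) = 22.68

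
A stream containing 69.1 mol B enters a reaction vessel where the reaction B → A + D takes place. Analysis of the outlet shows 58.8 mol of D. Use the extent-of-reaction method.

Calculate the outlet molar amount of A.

For D: n = n₀ + 1ξ → 58.8 = 0 + 1ξ, giving ξ = 58.8 mol.
Outlet amounts (n = n₀ + ν ξ):
  B: 69.1 − 1(58.8) = 10.3
  A: 0 + 1(58.8) = 58.8
  D: 0 + 1(58.8) = 58.8

58.8 mol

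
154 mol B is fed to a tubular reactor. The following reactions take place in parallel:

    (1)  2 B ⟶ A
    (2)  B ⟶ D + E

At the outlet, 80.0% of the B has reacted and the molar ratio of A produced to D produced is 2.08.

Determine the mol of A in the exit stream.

Conversion of B: B consumed = 0.8 × 154 = 123.2 mol = 2ξ₁ + 1ξ₂.
Selectivity: 1ξ₁ / (1ξ₂) = 2.08 → ξ₁ = 2.08 ξ₂.
Substitute: (2·2.08 + 1) ξ₂ = 123.2 → ξ₂ = 23.88 mol, ξ₁ = 49.66 mol.
Outlet amounts (n = n₀ + Σ ν·ξ):
  B: 154 − 2(49.66) − 1(23.88) = 30.8
  A: 0 + 1(49.66) = 49.66
  D: 0 + 1(23.88) = 23.88
  E: 0 + 1(23.88) = 23.88

49.7 mol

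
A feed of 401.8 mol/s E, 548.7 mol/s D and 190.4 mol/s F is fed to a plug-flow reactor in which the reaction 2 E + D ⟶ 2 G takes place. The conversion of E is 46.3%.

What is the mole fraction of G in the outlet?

E reacted = 0.463 × 401.8 = 186 mol/s; ν_E = −2, so ξ = 186/2 = 93.02 mol/s.
Outlet amounts (n = n₀ + ν ξ):
  E: 401.8 − 2(93.02) = 215.8
  D: 548.7 − 1(93.02) = 455.7
  G: 0 + 2(93.02) = 186
  F: 190.4 (inert)
Total out = 1048 mol/s; y_G = 186 / 1048 = 0.1775.

0.178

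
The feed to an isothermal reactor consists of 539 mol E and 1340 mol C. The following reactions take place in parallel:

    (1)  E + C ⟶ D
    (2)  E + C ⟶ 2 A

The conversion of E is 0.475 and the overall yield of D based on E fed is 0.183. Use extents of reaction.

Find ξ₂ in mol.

Yield of D: 1ξ₁ / 539 = 0.183 → ξ₁ = 98.64 mol.
Conversion of E: 1ξ₁ + 1ξ₂ = 0.475 × 539 = 256 → ξ₂ = 157.4 mol.
Outlet amounts (n = n₀ + Σ ν·ξ):
  E: 539 − 1(98.64) − 1(157.4) = 283
  C: 1340 − 1(98.64) − 1(157.4) = 1084
  D: 0 + 1(98.64) = 98.64
  A: 0 + 2(157.4) = 314.8

ξ₂ = 157 mol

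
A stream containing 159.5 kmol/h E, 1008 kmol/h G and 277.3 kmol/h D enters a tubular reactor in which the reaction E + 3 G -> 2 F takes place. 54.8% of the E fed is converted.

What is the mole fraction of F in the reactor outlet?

0.138

E reacted = 0.548 × 159.5 = 87.41 kmol/h; ν_E = −1, so ξ = 87.41/1 = 87.41 kmol/h.
Outlet amounts (n = n₀ + ν ξ):
  E: 159.5 − 1(87.41) = 72.09
  G: 1008 − 3(87.41) = 745.8
  F: 0 + 2(87.41) = 174.8
  D: 277.3 (inert)
Total out = 1270 kmol/h; y_F = 174.8 / 1270 = 0.1376.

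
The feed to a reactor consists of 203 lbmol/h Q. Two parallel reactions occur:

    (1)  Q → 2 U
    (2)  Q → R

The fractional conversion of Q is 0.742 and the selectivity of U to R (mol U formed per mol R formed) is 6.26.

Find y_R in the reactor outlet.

Conversion of Q: Q consumed = 0.742 × 203 = 150.6 lbmol/h = 1ξ₁ + 1ξ₂.
Selectivity: 2ξ₁ / (1ξ₂) = 6.26 → ξ₁ = 3.13 ξ₂.
Substitute: (1·3.13 + 1) ξ₂ = 150.6 → ξ₂ = 36.47 lbmol/h, ξ₁ = 114.2 lbmol/h.
Outlet amounts (n = n₀ + Σ ν·ξ):
  Q: 203 − 1(114.2) − 1(36.47) = 52.37
  U: 0 + 2(114.2) = 228.3
  R: 0 + 1(36.47) = 36.47
Total out = 317.2 lbmol/h; y_R = 36.47 / 317.2 = 0.115.

0.115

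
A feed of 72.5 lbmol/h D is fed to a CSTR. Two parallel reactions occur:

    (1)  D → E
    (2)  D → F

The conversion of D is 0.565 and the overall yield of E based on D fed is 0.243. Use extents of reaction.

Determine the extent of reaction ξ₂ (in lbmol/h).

Yield of E: 1ξ₁ / 72.5 = 0.243 → ξ₁ = 17.62 lbmol/h.
Conversion of D: 1ξ₁ + 1ξ₂ = 0.565 × 72.5 = 40.96 → ξ₂ = 23.34 lbmol/h.
Outlet amounts (n = n₀ + Σ ν·ξ):
  D: 72.5 − 1(17.62) − 1(23.34) = 31.54
  E: 0 + 1(17.62) = 17.62
  F: 0 + 1(23.34) = 23.34

ξ₂ = 23.3 lbmol/h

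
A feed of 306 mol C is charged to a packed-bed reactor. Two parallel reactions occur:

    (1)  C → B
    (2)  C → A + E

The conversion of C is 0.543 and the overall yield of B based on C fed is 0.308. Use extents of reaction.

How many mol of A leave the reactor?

Yield of B: 1ξ₁ / 306 = 0.308 → ξ₁ = 94.25 mol.
Conversion of C: 1ξ₁ + 1ξ₂ = 0.543 × 306 = 166.2 → ξ₂ = 71.91 mol.
Outlet amounts (n = n₀ + Σ ν·ξ):
  C: 306 − 1(94.25) − 1(71.91) = 139.8
  B: 0 + 1(94.25) = 94.25
  A: 0 + 1(71.91) = 71.91
  E: 0 + 1(71.91) = 71.91

71.9 mol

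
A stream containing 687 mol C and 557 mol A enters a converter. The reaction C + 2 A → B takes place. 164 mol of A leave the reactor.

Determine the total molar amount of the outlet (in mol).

For A: n = n₀ − 2ξ → 164 = 557 − 2ξ, giving ξ = 196.5 mol.
Outlet amounts (n = n₀ + ν ξ):
  C: 687 − 1(196.5) = 490.5
  A: 557 − 2(196.5) = 164
  B: 0 + 1(196.5) = 196.5
Total out = 490.5 + 164 + 196.5 = 851 mol.

851 mol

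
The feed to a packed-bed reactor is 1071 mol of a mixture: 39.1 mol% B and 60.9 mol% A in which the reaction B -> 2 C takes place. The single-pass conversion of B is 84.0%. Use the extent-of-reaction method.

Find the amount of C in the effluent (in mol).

B reacted = 0.84 × 418.8 = 351.8 mol; ν_B = −1, so ξ = 351.8/1 = 351.8 mol.
Outlet amounts (n = n₀ + ν ξ):
  B: 418.8 − 1(351.8) = 67
  C: 0 + 2(351.8) = 703.5
  A: 652.2 (inert)

704 mol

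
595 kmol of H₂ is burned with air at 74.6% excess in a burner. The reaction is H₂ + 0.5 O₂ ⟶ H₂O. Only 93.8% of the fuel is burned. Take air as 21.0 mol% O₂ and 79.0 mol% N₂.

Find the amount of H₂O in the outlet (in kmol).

Stoichiometric O₂ = 0.5 × 595 = 297.5 kmol; O₂ fed = 297.5 × 1.746 = 519.4 kmol.
N₂ fed = 519.4 × 79/21 = 1954 kmol.
Fuel reacted = 0.938 × 595 → ξ = 558.1 kmol.
Outlet (n = n₀ + ν ξ):
  H₂: 595 − 1(558.1) = 36.89
  O₂: 519.4 − 0.5(558.1) = 240.4
  N₂: 1954 (inert)
  H₂O: 0 + 1(558.1) = 558.1

558 kmol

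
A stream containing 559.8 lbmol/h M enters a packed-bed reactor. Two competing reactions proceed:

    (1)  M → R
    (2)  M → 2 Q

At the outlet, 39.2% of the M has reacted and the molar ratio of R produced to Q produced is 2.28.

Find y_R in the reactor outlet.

0.3

Conversion of M: M consumed = 0.392 × 559.8 = 219.4 lbmol/h = 1ξ₁ + 1ξ₂.
Selectivity: 1ξ₁ / (2ξ₂) = 2.28 → ξ₁ = 4.56 ξ₂.
Substitute: (1·4.56 + 1) ξ₂ = 219.4 → ξ₂ = 39.47 lbmol/h, ξ₁ = 180 lbmol/h.
Outlet amounts (n = n₀ + Σ ν·ξ):
  M: 559.8 − 1(180) − 1(39.47) = 340.4
  R: 0 + 1(180) = 180
  Q: 0 + 2(39.47) = 78.94
Total out = 599.3 lbmol/h; y_R = 180 / 599.3 = 0.3003.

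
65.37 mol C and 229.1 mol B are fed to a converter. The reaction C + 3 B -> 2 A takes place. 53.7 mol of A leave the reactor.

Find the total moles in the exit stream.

For A: n = n₀ + 2ξ → 53.7 = 0 + 2ξ, giving ξ = 26.85 mol.
Outlet amounts (n = n₀ + ν ξ):
  C: 65.37 − 1(26.85) = 38.52
  B: 229.1 − 3(26.85) = 148.5
  A: 0 + 2(26.85) = 53.7
Total out = 38.52 + 148.5 + 53.7 = 240.8 mol.

241 mol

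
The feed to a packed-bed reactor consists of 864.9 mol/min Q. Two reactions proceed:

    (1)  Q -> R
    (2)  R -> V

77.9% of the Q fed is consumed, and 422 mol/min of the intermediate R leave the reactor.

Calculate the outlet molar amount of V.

Conversion of Q: Q consumed = 1ξ₁ = 0.779 × 864.9 → ξ₁ = 673.8 mol/min.
R balance: n_R = 0 + 1ξ₁ − 1ξ₂ = 422 → ξ₂ = (1·673.8 − 422)/1 = 251.8 mol/min.
Outlet amounts (n = n₀ + Σ ν·ξ):
  Q: 864.9 − 1(673.8) = 191.1
  R: 0 + 1(673.8) − 1(251.8) = 422
  V: 0 + 1(251.8) = 251.8

252 mol/min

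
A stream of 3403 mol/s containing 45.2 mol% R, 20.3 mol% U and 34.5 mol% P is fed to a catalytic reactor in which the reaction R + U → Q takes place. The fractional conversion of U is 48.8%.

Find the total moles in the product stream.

U reacted = 0.488 × 690.8 = 337.1 mol/s; ν_U = −1, so ξ = 337.1/1 = 337.1 mol/s.
Outlet amounts (n = n₀ + ν ξ):
  R: 1538 − 1(337.1) = 1201
  U: 690.8 − 1(337.1) = 353.7
  Q: 0 + 1(337.1) = 337.1
  P: 1174 (inert)
Total out = 1201 + 353.7 + 337.1 + 1174 = 3066 mol/s.

3070 mol/s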